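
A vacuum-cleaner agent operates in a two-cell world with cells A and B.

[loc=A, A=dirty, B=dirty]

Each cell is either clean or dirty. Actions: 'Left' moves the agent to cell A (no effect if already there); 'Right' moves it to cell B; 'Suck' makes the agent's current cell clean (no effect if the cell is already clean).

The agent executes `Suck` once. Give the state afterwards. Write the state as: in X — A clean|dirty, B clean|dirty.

start: in A — A dirty, B dirty
1. Suck → in A — A clean, B dirty

in A — A clean, B dirty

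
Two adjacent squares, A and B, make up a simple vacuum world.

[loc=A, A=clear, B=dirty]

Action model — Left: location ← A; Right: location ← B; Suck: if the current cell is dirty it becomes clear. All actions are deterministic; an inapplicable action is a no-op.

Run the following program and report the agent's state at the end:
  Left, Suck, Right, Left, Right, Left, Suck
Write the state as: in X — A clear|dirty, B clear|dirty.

Left (#1): in A — A clear, B dirty
Suck (#2): in A — A clear, B dirty
Right (#3): in B — A clear, B dirty
Left (#4): in A — A clear, B dirty
Right (#5): in B — A clear, B dirty
Left (#6): in A — A clear, B dirty
Suck (#7): in A — A clear, B dirty

in A — A clear, B dirty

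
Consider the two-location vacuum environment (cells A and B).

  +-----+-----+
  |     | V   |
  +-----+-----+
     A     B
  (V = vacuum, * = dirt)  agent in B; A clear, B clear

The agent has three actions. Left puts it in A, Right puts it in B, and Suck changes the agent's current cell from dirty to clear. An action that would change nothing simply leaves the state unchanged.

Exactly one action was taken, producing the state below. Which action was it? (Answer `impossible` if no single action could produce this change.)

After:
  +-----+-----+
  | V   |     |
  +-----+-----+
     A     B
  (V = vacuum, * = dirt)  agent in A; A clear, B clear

try  Left: <A|clear|clear>  ← match
try Right: <B|clear|clear>
try  Suck: <B|clear|clear>

Left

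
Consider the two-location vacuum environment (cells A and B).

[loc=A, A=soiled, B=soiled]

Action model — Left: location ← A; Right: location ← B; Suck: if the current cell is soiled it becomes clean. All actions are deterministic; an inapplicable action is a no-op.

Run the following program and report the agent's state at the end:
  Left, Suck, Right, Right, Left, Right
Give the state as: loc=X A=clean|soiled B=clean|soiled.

1) do Left; now loc=A A=soiled B=soiled
2) do Suck; now loc=A A=clean B=soiled
3) do Right; now loc=B A=clean B=soiled
4) do Right; now loc=B A=clean B=soiled
5) do Left; now loc=A A=clean B=soiled
6) do Right; now loc=B A=clean B=soiled

loc=B A=clean B=soiled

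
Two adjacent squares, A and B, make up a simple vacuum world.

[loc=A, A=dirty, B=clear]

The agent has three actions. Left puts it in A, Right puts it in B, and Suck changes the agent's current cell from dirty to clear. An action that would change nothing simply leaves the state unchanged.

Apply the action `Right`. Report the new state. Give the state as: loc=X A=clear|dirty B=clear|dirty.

loc=B A=dirty B=clear

start: loc=A A=dirty B=clear
step 1/1 (Right): loc=B A=dirty B=clear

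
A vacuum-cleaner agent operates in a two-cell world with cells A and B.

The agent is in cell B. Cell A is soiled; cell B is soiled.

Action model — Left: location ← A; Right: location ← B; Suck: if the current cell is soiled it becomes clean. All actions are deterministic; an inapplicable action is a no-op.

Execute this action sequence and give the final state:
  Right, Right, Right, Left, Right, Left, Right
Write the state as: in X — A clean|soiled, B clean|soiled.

in B — A soiled, B soiled

1. Right → in B — A soiled, B soiled
2. Right → in B — A soiled, B soiled
3. Right → in B — A soiled, B soiled
4. Left → in A — A soiled, B soiled
5. Right → in B — A soiled, B soiled
6. Left → in A — A soiled, B soiled
7. Right → in B — A soiled, B soiled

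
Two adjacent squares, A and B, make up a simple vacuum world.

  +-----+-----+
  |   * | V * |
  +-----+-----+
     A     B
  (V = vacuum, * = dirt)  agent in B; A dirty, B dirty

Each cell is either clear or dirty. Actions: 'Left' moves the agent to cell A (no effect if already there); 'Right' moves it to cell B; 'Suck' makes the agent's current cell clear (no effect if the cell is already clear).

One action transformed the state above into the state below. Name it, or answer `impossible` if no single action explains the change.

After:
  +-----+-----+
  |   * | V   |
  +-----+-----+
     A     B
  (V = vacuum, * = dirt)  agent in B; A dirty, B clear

try  Left: (A; A:dirty, B:dirty)
try Right: (B; A:dirty, B:dirty)
try  Suck: (B; A:dirty, B:clear)  ← match

Suck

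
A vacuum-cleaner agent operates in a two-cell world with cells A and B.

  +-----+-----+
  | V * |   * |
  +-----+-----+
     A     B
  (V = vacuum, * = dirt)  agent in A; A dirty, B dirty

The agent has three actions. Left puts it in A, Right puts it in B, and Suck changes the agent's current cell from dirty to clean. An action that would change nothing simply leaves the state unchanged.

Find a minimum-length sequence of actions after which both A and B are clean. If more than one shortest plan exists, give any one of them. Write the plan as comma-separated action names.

t=1 Suck ⇒ loc=A A=clean B=dirty
t=2 Right ⇒ loc=B A=clean B=dirty
t=3 Suck ⇒ loc=B A=clean B=clean
min 3: Suck A + move + Suck B

Suck, Right, Suck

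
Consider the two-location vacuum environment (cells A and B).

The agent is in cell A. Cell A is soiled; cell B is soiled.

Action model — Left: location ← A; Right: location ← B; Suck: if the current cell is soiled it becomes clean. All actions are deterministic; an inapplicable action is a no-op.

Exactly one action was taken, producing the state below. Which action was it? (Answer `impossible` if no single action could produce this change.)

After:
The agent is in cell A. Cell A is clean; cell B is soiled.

try  Left: in A — A soiled, B soiled
try Right: in B — A soiled, B soiled
try  Suck: in A — A clean, B soiled  ← match

Suck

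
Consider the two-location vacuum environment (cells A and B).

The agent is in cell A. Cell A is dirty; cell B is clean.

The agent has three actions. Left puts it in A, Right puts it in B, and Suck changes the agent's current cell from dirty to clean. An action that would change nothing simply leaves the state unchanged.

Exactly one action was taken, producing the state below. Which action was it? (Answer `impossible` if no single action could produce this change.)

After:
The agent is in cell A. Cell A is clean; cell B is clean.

try  Left: loc=A A=dirty B=clean
try Right: loc=B A=dirty B=clean
try  Suck: loc=A A=clean B=clean  ← match

Suck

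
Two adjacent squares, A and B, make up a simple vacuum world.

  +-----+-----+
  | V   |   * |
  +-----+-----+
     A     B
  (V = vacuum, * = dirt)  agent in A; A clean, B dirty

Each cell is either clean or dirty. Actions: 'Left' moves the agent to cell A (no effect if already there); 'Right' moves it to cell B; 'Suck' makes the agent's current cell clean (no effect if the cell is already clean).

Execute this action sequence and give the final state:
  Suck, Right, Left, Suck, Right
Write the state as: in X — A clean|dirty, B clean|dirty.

in B — A clean, B dirty

step 1/5 (Suck): in A — A clean, B dirty
step 2/5 (Right): in B — A clean, B dirty
step 3/5 (Left): in A — A clean, B dirty
step 4/5 (Suck): in A — A clean, B dirty
step 5/5 (Right): in B — A clean, B dirty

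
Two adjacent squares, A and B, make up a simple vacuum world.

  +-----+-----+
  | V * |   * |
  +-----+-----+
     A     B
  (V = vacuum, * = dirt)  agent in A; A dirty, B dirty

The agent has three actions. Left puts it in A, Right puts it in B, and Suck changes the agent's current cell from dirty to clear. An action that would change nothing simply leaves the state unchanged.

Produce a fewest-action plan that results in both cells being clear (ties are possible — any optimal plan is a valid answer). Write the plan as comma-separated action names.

[1] after Suck: loc=A A=clear B=dirty
[2] after Right: loc=B A=clear B=dirty
[3] after Suck: loc=B A=clear B=clear
min 3: Suck A + move + Suck B

Suck, Right, Suck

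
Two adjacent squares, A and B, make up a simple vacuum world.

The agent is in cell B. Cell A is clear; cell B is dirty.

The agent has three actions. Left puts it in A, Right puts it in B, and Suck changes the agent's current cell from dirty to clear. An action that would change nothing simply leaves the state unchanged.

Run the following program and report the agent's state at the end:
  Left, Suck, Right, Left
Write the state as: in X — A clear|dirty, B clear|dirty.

1) do Left; now in A — A clear, B dirty
2) do Suck; now in A — A clear, B dirty
3) do Right; now in B — A clear, B dirty
4) do Left; now in A — A clear, B dirty

in A — A clear, B dirty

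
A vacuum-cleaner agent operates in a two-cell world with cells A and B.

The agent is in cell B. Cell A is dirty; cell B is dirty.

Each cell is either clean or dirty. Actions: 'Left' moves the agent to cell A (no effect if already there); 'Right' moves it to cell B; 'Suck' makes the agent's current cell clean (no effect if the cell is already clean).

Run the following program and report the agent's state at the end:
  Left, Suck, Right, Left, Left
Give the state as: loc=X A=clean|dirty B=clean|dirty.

loc=A A=clean B=dirty

1. Left → loc=A A=dirty B=dirty
2. Suck → loc=A A=clean B=dirty
3. Right → loc=B A=clean B=dirty
4. Left → loc=A A=clean B=dirty
5. Left → loc=A A=clean B=dirty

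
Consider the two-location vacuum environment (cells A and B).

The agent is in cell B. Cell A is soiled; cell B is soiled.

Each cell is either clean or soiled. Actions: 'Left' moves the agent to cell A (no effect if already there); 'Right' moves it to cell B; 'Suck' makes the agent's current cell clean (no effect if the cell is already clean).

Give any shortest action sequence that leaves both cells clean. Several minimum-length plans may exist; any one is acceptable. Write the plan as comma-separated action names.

Suck, Left, Suck

1) do Suck; now loc=B A=soiled B=clean
2) do Left; now loc=A A=soiled B=clean
3) do Suck; now loc=A A=clean B=clean
min 3: Suck B + move + Suck A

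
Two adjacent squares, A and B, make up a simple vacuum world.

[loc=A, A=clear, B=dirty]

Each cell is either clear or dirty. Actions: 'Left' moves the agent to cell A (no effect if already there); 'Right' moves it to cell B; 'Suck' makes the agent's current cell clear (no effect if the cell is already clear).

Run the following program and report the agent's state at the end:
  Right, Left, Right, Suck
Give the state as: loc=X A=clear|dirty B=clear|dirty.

loc=B A=clear B=clear

Right (#1): loc=B A=clear B=dirty
Left (#2): loc=A A=clear B=dirty
Right (#3): loc=B A=clear B=dirty
Suck (#4): loc=B A=clear B=clear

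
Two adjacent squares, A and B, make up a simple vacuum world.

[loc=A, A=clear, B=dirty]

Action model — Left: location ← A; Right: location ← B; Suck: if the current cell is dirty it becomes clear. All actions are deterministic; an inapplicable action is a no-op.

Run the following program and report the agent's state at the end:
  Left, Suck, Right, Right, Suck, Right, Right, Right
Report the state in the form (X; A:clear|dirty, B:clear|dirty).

(B; A:clear, B:clear)

1. Left → (A; A:clear, B:dirty)
2. Suck → (A; A:clear, B:dirty)
3. Right → (B; A:clear, B:dirty)
4. Right → (B; A:clear, B:dirty)
5. Suck → (B; A:clear, B:clear)
6. Right → (B; A:clear, B:clear)
7. Right → (B; A:clear, B:clear)
8. Right → (B; A:clear, B:clear)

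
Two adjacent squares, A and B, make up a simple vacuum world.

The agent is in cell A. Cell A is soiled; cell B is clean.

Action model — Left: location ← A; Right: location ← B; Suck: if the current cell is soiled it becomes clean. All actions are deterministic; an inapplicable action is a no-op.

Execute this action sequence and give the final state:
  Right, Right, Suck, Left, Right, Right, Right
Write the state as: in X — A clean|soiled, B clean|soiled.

step 1/7 (Right): in B — A soiled, B clean
step 2/7 (Right): in B — A soiled, B clean
step 3/7 (Suck): in B — A soiled, B clean
step 4/7 (Left): in A — A soiled, B clean
step 5/7 (Right): in B — A soiled, B clean
step 6/7 (Right): in B — A soiled, B clean
step 7/7 (Right): in B — A soiled, B clean

in B — A soiled, B clean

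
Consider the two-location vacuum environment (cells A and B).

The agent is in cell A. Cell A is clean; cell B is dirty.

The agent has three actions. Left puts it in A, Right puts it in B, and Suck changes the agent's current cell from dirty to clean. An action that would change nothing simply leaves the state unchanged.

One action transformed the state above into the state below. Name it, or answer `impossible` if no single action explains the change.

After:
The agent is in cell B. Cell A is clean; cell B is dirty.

try  Left: in A — A clean, B dirty
try Right: in B — A clean, B dirty  ← match
try  Suck: in A — A clean, B dirty

Right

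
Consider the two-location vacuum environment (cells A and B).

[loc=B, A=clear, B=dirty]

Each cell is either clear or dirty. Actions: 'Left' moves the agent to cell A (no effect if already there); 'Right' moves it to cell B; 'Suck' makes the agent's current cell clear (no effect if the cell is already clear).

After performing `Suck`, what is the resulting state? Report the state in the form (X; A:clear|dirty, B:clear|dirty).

start: (B; A:clear, B:dirty)
Suck (#1): (B; A:clear, B:clear)

(B; A:clear, B:clear)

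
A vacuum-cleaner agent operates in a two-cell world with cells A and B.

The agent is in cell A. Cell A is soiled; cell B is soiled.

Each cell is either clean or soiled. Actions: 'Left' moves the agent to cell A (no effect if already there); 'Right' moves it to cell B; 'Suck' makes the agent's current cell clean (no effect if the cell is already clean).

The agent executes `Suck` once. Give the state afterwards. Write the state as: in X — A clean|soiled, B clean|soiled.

start: in A — A soiled, B soiled
t=1 Suck ⇒ in A — A clean, B soiled

in A — A clean, B soiled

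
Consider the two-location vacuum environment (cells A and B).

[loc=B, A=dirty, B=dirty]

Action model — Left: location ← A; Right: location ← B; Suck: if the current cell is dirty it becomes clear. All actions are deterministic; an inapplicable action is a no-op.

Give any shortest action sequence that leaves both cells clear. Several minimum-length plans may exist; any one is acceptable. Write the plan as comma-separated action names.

Suck (#1): loc=B A=dirty B=clear
Left (#2): loc=A A=dirty B=clear
Suck (#3): loc=A A=clear B=clear
min 3: Suck B + move + Suck A

Suck, Left, Suck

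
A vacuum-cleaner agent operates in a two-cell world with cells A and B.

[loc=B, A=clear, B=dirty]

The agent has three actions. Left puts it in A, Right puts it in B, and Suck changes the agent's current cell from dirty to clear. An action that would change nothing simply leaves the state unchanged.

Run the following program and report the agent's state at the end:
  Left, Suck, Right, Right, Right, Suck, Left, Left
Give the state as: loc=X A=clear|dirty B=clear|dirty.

1. Left → loc=A A=clear B=dirty
2. Suck → loc=A A=clear B=dirty
3. Right → loc=B A=clear B=dirty
4. Right → loc=B A=clear B=dirty
5. Right → loc=B A=clear B=dirty
6. Suck → loc=B A=clear B=clear
7. Left → loc=A A=clear B=clear
8. Left → loc=A A=clear B=clear

loc=A A=clear B=clear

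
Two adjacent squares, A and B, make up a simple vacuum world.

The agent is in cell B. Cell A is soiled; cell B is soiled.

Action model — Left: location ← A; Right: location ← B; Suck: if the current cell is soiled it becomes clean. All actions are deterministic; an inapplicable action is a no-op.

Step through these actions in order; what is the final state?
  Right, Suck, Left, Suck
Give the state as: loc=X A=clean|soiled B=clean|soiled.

step 1/4 (Right): loc=B A=soiled B=soiled
step 2/4 (Suck): loc=B A=soiled B=clean
step 3/4 (Left): loc=A A=soiled B=clean
step 4/4 (Suck): loc=A A=clean B=clean

loc=A A=clean B=clean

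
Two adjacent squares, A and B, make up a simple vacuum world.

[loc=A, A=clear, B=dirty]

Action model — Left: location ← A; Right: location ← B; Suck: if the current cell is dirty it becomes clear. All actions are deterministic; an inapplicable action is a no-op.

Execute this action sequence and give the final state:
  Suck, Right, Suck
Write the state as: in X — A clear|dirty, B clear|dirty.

Suck (#1): in A — A clear, B dirty
Right (#2): in B — A clear, B dirty
Suck (#3): in B — A clear, B clear

in B — A clear, B clear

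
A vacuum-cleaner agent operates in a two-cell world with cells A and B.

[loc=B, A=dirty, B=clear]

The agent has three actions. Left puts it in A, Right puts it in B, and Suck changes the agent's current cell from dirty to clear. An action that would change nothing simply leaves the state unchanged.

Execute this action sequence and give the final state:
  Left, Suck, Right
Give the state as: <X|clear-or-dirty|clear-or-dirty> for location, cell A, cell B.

Left (#1): <A|dirty|clear>
Suck (#2): <A|clear|clear>
Right (#3): <B|clear|clear>

<B|clear|clear>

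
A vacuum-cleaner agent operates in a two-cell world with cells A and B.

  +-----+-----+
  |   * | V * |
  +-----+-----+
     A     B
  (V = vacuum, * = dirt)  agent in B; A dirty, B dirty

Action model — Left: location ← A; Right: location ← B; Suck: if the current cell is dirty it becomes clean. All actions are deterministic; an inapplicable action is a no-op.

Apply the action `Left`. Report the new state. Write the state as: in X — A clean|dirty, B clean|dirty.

in A — A dirty, B dirty

start: in B — A dirty, B dirty
Left (#1): in A — A dirty, B dirty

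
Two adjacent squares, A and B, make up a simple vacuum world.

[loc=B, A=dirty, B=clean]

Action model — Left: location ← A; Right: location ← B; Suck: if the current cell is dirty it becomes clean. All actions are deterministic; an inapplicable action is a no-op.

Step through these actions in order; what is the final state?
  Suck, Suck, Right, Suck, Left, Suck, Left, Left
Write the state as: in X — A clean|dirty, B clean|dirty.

1. Suck → in B — A dirty, B clean
2. Suck → in B — A dirty, B clean
3. Right → in B — A dirty, B clean
4. Suck → in B — A dirty, B clean
5. Left → in A — A dirty, B clean
6. Suck → in A — A clean, B clean
7. Left → in A — A clean, B clean
8. Left → in A — A clean, B clean

in A — A clean, B clean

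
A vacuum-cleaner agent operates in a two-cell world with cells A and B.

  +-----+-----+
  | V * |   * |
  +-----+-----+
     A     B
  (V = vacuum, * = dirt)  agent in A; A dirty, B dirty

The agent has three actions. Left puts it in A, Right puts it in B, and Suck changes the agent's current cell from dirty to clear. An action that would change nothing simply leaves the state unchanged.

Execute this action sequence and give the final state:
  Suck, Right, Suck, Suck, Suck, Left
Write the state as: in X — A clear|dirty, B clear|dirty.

t=1 Suck ⇒ in A — A clear, B dirty
t=2 Right ⇒ in B — A clear, B dirty
t=3 Suck ⇒ in B — A clear, B clear
t=4 Suck ⇒ in B — A clear, B clear
t=5 Suck ⇒ in B — A clear, B clear
t=6 Left ⇒ in A — A clear, B clear

in A — A clear, B clear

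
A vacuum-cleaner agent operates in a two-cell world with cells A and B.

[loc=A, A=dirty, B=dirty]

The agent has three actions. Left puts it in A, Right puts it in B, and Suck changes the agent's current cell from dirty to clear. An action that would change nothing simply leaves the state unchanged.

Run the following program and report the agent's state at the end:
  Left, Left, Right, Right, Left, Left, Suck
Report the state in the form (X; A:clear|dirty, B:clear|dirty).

t=1 Left ⇒ (A; A:dirty, B:dirty)
t=2 Left ⇒ (A; A:dirty, B:dirty)
t=3 Right ⇒ (B; A:dirty, B:dirty)
t=4 Right ⇒ (B; A:dirty, B:dirty)
t=5 Left ⇒ (A; A:dirty, B:dirty)
t=6 Left ⇒ (A; A:dirty, B:dirty)
t=7 Suck ⇒ (A; A:clear, B:dirty)

(A; A:clear, B:dirty)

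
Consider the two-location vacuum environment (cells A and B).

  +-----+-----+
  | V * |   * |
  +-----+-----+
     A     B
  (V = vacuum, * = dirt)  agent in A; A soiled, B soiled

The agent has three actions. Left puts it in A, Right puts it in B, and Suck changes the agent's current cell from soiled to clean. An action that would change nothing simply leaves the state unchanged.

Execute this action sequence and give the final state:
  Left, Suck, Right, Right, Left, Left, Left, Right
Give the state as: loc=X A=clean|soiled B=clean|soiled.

loc=B A=clean B=soiled

t=1 Left ⇒ loc=A A=soiled B=soiled
t=2 Suck ⇒ loc=A A=clean B=soiled
t=3 Right ⇒ loc=B A=clean B=soiled
t=4 Right ⇒ loc=B A=clean B=soiled
t=5 Left ⇒ loc=A A=clean B=soiled
t=6 Left ⇒ loc=A A=clean B=soiled
t=7 Left ⇒ loc=A A=clean B=soiled
t=8 Right ⇒ loc=B A=clean B=soiled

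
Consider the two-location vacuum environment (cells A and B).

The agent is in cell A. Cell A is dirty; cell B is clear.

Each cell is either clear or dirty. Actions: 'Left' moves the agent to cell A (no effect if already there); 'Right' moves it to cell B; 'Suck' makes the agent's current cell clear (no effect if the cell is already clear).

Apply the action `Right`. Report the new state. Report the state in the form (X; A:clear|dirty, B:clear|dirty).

start: (A; A:dirty, B:clear)
Right (#1): (B; A:dirty, B:clear)

(B; A:dirty, B:clear)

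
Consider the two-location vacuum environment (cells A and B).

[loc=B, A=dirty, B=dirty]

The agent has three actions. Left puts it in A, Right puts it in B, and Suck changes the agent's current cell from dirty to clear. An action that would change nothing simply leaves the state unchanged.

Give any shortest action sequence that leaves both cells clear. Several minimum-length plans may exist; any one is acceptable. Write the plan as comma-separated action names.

t=1 Suck ⇒ (B; A:dirty, B:clear)
t=2 Left ⇒ (A; A:dirty, B:clear)
t=3 Suck ⇒ (A; A:clear, B:clear)
min 3: Suck B + move + Suck A

Suck, Left, Suck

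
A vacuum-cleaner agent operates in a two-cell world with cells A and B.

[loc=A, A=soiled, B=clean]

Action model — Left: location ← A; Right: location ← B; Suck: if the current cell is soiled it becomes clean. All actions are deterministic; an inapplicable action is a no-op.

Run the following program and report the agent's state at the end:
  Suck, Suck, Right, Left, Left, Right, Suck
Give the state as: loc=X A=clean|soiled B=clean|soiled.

loc=B A=clean B=clean

step 1/7 (Suck): loc=A A=clean B=clean
step 2/7 (Suck): loc=A A=clean B=clean
step 3/7 (Right): loc=B A=clean B=clean
step 4/7 (Left): loc=A A=clean B=clean
step 5/7 (Left): loc=A A=clean B=clean
step 6/7 (Right): loc=B A=clean B=clean
step 7/7 (Suck): loc=B A=clean B=clean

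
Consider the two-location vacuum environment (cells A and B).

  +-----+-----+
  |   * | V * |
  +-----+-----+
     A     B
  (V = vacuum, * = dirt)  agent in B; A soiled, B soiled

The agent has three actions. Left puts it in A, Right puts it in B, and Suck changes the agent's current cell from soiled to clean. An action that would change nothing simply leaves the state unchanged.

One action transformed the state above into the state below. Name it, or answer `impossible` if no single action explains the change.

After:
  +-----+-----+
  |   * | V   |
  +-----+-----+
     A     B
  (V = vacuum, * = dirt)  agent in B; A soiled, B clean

Suck

try  Left: in A — A soiled, B soiled
try Right: in B — A soiled, B soiled
try  Suck: in B — A soiled, B clean  ← match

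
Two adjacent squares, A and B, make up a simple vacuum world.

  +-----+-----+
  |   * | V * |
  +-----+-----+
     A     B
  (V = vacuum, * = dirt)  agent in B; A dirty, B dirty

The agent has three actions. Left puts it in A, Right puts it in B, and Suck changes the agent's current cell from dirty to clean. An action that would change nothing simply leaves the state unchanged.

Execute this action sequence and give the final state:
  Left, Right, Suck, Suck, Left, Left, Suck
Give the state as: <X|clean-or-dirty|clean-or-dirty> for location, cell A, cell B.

1) do Left; now <A|dirty|dirty>
2) do Right; now <B|dirty|dirty>
3) do Suck; now <B|dirty|clean>
4) do Suck; now <B|dirty|clean>
5) do Left; now <A|dirty|clean>
6) do Left; now <A|dirty|clean>
7) do Suck; now <A|clean|clean>

<A|clean|clean>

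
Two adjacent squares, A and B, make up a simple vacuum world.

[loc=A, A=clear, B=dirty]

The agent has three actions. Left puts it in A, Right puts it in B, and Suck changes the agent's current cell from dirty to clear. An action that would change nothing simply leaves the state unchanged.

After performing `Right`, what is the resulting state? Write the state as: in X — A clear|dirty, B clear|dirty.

start: in A — A clear, B dirty
[1] after Right: in B — A clear, B dirty

in B — A clear, B dirty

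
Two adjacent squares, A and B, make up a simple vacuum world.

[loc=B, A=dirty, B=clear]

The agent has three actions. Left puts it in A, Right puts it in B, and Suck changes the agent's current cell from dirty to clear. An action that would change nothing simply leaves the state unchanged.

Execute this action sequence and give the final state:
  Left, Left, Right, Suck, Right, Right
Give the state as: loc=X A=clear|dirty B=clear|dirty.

loc=B A=dirty B=clear

Left (#1): loc=A A=dirty B=clear
Left (#2): loc=A A=dirty B=clear
Right (#3): loc=B A=dirty B=clear
Suck (#4): loc=B A=dirty B=clear
Right (#5): loc=B A=dirty B=clear
Right (#6): loc=B A=dirty B=clear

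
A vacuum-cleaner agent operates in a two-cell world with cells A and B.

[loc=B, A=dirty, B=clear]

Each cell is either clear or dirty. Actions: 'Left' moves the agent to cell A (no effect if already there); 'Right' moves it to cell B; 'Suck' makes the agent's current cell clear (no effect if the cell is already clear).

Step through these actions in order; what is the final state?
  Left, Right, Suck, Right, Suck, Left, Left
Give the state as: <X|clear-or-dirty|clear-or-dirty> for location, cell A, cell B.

step 1/7 (Left): <A|dirty|clear>
step 2/7 (Right): <B|dirty|clear>
step 3/7 (Suck): <B|dirty|clear>
step 4/7 (Right): <B|dirty|clear>
step 5/7 (Suck): <B|dirty|clear>
step 6/7 (Left): <A|dirty|clear>
step 7/7 (Left): <A|dirty|clear>

<A|dirty|clear>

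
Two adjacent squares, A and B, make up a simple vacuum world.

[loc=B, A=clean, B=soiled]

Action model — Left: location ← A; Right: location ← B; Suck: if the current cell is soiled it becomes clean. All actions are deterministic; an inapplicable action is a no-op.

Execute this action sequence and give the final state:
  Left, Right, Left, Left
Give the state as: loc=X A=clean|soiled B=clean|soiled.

t=1 Left ⇒ loc=A A=clean B=soiled
t=2 Right ⇒ loc=B A=clean B=soiled
t=3 Left ⇒ loc=A A=clean B=soiled
t=4 Left ⇒ loc=A A=clean B=soiled

loc=A A=clean B=soiled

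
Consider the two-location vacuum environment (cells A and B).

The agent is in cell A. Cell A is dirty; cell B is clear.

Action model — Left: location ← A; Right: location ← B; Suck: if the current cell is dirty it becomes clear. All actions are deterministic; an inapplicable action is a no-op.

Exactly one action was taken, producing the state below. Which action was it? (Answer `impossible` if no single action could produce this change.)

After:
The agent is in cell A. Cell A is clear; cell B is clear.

Suck

try  Left: <A|dirty|clear>
try Right: <B|dirty|clear>
try  Suck: <A|clear|clear>  ← match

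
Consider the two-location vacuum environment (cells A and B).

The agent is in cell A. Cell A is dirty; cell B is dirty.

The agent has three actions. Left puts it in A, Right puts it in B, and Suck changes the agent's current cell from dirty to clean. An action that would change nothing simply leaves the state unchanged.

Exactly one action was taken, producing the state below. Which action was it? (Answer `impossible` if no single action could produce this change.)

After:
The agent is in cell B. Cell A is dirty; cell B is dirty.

try  Left: <A|dirty|dirty>
try Right: <B|dirty|dirty>  ← match
try  Suck: <A|clean|dirty>

Right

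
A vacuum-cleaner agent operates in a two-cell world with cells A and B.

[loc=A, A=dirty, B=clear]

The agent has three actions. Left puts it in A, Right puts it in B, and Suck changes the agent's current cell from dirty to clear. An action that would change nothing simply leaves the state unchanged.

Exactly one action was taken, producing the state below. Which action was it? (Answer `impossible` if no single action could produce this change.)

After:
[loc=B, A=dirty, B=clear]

try  Left: (A; A:dirty, B:clear)
try Right: (B; A:dirty, B:clear)  ← match
try  Suck: (A; A:clear, B:clear)

Right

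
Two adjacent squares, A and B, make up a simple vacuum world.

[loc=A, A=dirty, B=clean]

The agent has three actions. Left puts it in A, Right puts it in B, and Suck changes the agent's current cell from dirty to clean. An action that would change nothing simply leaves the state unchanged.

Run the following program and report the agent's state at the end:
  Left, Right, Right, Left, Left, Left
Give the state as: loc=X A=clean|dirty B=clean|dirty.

loc=A A=dirty B=clean

1. Left → loc=A A=dirty B=clean
2. Right → loc=B A=dirty B=clean
3. Right → loc=B A=dirty B=clean
4. Left → loc=A A=dirty B=clean
5. Left → loc=A A=dirty B=clean
6. Left → loc=A A=dirty B=clean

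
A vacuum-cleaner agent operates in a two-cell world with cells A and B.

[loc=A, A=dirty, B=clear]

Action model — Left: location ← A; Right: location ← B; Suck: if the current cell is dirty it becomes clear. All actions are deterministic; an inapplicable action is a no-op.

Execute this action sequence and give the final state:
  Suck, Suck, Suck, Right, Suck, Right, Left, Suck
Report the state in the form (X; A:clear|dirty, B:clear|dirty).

[1] after Suck: (A; A:clear, B:clear)
[2] after Suck: (A; A:clear, B:clear)
[3] after Suck: (A; A:clear, B:clear)
[4] after Right: (B; A:clear, B:clear)
[5] after Suck: (B; A:clear, B:clear)
[6] after Right: (B; A:clear, B:clear)
[7] after Left: (A; A:clear, B:clear)
[8] after Suck: (A; A:clear, B:clear)

(A; A:clear, B:clear)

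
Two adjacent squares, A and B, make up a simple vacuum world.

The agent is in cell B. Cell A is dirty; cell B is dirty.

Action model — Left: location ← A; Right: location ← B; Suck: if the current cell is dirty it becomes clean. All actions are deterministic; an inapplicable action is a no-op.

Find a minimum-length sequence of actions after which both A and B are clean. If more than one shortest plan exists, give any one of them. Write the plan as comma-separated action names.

Suck, Left, Suck

1) do Suck; now in B — A dirty, B clean
2) do Left; now in A — A dirty, B clean
3) do Suck; now in A — A clean, B clean
min 3: Suck B + move + Suck A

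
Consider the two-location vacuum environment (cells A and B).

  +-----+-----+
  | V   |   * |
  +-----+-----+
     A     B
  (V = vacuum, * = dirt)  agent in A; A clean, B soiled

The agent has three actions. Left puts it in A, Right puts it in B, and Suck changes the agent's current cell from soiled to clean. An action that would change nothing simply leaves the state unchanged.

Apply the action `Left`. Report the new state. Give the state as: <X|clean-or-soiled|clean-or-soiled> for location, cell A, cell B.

<A|clean|soiled>

start: <A|clean|soiled>
Left (#1): <A|clean|soiled>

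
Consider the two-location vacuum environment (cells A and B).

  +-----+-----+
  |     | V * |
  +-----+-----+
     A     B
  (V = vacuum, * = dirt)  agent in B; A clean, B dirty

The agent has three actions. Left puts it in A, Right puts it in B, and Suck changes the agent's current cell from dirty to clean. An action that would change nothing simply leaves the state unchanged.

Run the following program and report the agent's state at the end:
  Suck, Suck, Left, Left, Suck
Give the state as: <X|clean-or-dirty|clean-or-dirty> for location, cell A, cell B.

<A|clean|clean>

step 1/5 (Suck): <B|clean|clean>
step 2/5 (Suck): <B|clean|clean>
step 3/5 (Left): <A|clean|clean>
step 4/5 (Left): <A|clean|clean>
step 5/5 (Suck): <A|clean|clean>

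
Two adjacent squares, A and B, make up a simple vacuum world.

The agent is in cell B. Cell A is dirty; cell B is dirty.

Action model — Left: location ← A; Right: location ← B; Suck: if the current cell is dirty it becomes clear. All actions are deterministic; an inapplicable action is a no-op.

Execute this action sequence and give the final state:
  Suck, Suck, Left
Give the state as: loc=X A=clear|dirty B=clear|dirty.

step 1/3 (Suck): loc=B A=dirty B=clear
step 2/3 (Suck): loc=B A=dirty B=clear
step 3/3 (Left): loc=A A=dirty B=clear

loc=A A=dirty B=clear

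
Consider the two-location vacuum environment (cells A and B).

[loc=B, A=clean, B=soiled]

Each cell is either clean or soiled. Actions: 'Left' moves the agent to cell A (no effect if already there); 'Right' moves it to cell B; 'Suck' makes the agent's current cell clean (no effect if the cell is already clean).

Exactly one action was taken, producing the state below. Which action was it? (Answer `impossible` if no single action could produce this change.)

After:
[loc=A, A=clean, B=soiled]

Left

try  Left: (A; A:clean, B:soiled)  ← match
try Right: (B; A:clean, B:soiled)
try  Suck: (B; A:clean, B:clean)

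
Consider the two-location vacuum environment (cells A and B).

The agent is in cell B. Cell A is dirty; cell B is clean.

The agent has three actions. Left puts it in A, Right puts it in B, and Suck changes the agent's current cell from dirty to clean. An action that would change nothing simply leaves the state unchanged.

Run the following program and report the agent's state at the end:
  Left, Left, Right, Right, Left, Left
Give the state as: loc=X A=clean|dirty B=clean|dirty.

loc=A A=dirty B=clean

1) do Left; now loc=A A=dirty B=clean
2) do Left; now loc=A A=dirty B=clean
3) do Right; now loc=B A=dirty B=clean
4) do Right; now loc=B A=dirty B=clean
5) do Left; now loc=A A=dirty B=clean
6) do Left; now loc=A A=dirty B=clean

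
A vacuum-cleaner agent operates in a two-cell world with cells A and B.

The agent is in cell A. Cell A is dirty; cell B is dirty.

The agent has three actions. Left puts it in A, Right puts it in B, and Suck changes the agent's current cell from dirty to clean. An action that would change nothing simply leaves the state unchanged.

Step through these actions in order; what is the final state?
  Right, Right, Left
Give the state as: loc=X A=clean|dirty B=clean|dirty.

1) do Right; now loc=B A=dirty B=dirty
2) do Right; now loc=B A=dirty B=dirty
3) do Left; now loc=A A=dirty B=dirty

loc=A A=dirty B=dirty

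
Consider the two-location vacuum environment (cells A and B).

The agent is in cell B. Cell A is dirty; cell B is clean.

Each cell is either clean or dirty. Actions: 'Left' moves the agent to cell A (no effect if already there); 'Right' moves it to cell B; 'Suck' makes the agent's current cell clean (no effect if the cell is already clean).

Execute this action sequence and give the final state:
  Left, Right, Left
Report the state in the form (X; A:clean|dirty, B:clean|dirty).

(A; A:dirty, B:clean)

t=1 Left ⇒ (A; A:dirty, B:clean)
t=2 Right ⇒ (B; A:dirty, B:clean)
t=3 Left ⇒ (A; A:dirty, B:clean)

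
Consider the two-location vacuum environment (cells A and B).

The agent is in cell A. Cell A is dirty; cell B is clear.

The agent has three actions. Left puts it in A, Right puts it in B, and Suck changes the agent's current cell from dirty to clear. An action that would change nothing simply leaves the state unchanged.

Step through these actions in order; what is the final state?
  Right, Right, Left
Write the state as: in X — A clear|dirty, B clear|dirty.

t=1 Right ⇒ in B — A dirty, B clear
t=2 Right ⇒ in B — A dirty, B clear
t=3 Left ⇒ in A — A dirty, B clear

in A — A dirty, B clear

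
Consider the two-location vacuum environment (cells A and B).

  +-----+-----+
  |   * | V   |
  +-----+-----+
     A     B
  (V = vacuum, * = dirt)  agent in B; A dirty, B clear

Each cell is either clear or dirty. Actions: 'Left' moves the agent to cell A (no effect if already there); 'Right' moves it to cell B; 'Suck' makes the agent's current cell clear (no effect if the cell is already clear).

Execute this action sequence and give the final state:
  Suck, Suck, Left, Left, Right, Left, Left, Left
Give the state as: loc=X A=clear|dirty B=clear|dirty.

1) do Suck; now loc=B A=dirty B=clear
2) do Suck; now loc=B A=dirty B=clear
3) do Left; now loc=A A=dirty B=clear
4) do Left; now loc=A A=dirty B=clear
5) do Right; now loc=B A=dirty B=clear
6) do Left; now loc=A A=dirty B=clear
7) do Left; now loc=A A=dirty B=clear
8) do Left; now loc=A A=dirty B=clear

loc=A A=dirty B=clear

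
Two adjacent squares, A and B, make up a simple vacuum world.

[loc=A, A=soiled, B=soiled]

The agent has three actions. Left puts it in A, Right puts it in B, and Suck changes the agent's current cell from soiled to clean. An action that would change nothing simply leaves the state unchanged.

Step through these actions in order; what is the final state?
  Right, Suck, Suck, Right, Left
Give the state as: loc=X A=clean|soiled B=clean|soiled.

1) do Right; now loc=B A=soiled B=soiled
2) do Suck; now loc=B A=soiled B=clean
3) do Suck; now loc=B A=soiled B=clean
4) do Right; now loc=B A=soiled B=clean
5) do Left; now loc=A A=soiled B=clean

loc=A A=soiled B=clean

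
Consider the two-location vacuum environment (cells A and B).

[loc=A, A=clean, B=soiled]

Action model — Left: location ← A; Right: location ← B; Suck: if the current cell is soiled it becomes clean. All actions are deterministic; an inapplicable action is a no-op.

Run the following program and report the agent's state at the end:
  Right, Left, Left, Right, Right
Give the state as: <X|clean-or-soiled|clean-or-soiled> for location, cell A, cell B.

<B|clean|soiled>

t=1 Right ⇒ <B|clean|soiled>
t=2 Left ⇒ <A|clean|soiled>
t=3 Left ⇒ <A|clean|soiled>
t=4 Right ⇒ <B|clean|soiled>
t=5 Right ⇒ <B|clean|soiled>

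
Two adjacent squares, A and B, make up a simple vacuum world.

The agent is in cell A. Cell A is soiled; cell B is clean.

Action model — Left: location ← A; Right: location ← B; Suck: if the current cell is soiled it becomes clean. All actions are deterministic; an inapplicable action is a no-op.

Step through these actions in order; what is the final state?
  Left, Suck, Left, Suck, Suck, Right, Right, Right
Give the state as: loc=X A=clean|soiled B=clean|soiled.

t=1 Left ⇒ loc=A A=soiled B=clean
t=2 Suck ⇒ loc=A A=clean B=clean
t=3 Left ⇒ loc=A A=clean B=clean
t=4 Suck ⇒ loc=A A=clean B=clean
t=5 Suck ⇒ loc=A A=clean B=clean
t=6 Right ⇒ loc=B A=clean B=clean
t=7 Right ⇒ loc=B A=clean B=clean
t=8 Right ⇒ loc=B A=clean B=clean

loc=B A=clean B=clean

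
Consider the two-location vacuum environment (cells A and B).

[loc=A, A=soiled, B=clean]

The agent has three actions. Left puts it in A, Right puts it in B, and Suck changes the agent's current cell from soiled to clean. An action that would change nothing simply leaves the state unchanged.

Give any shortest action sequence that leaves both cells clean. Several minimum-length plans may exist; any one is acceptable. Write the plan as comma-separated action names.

Suck

t=1 Suck ⇒ loc=A A=clean B=clean
min 1: A is soiled, one Suck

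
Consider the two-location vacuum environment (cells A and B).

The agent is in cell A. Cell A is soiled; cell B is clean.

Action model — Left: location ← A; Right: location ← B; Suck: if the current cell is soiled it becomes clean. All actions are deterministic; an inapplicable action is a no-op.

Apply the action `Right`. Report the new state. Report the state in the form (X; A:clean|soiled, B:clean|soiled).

(B; A:soiled, B:clean)

start: (A; A:soiled, B:clean)
t=1 Right ⇒ (B; A:soiled, B:clean)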